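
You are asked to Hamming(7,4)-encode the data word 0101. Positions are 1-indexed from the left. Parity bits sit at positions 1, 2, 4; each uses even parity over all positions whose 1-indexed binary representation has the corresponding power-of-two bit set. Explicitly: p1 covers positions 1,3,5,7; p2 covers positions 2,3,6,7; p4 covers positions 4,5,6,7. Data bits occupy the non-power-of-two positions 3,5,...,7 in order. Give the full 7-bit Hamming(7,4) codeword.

Place data bits at non-power-of-two positions: b3=0, b5=1, b6=0, b7=1.
p1 = XOR of data positions {3,5,7} = 0⊕1⊕1 = 0
p2 = XOR of data positions {3,6,7} = 0⊕0⊕1 = 1
p4 = XOR of data positions {5,6,7} = 1⊕0⊕1 = 0
Codeword b1..b7 = 0100101

0100101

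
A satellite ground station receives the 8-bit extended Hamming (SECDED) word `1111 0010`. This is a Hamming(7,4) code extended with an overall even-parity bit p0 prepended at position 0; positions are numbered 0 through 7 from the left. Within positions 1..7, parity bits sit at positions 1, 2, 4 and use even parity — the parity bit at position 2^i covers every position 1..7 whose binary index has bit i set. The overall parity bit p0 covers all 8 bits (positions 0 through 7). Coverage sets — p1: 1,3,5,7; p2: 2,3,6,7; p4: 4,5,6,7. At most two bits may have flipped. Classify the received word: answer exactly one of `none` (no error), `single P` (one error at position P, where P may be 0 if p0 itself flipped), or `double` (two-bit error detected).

s1: b1⊕b3⊕b5⊕b7 = 1⊕1⊕0⊕0 = 0
s2: b2⊕b3⊕b6⊕b7 = 1⊕1⊕1⊕0 = 1
s4: b4⊕b5⊕b6⊕b7 = 0⊕0⊕1⊕0 = 1
Syndrome (s4...s1) = 110 → position 6.
Overall parity (XOR of all 8 bits, including p0): 1⊕1⊕1⊕1⊕0⊕0⊕1⊕0 = 1
Overall=1, syndrome position=6 → single-bit error at position 6.

single 6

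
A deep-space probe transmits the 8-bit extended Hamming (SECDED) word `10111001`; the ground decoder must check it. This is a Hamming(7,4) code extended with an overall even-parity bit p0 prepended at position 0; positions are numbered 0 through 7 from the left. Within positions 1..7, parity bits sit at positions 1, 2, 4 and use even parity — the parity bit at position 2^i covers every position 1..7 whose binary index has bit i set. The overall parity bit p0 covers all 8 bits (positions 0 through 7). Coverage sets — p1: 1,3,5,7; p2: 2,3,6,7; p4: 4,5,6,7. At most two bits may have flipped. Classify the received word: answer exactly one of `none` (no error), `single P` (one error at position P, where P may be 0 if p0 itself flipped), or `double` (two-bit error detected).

single 2

s1: b1⊕b3⊕b5⊕b7 = 0⊕1⊕0⊕1 = 0
s2: b2⊕b3⊕b6⊕b7 = 1⊕1⊕0⊕1 = 1
s4: b4⊕b5⊕b6⊕b7 = 1⊕0⊕0⊕1 = 0
Syndrome (s4...s1) = 010 → position 2.
Overall parity (XOR of all 8 bits, including p0): 1⊕0⊕1⊕1⊕1⊕0⊕0⊕1 = 1
Overall=1, syndrome position=2 → single-bit error at position 2.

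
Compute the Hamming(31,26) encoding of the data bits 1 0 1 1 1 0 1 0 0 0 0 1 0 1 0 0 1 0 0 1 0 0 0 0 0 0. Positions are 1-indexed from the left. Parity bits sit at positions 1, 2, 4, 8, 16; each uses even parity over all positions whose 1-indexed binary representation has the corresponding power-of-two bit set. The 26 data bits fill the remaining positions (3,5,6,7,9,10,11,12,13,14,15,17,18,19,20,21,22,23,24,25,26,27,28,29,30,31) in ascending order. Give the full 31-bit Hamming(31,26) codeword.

Place data bits at non-power-of-two positions: b3=1, b5=0, b6=1, b7=1, b9=1, b10=0, b11=1, b12=0, b13=0, b14=0, b15=0, b17=1, b18=0, b19=1, b20=0, b21=0, b22=1, b23=0, b24=0, b25=1, b26=0, b27=0, b28=0, b29=0, b30=0, b31=0.
p1 = XOR of data positions {3,5,7,9,11,13,15,17,19,21,23,25,27,29,31} = 1⊕0⊕1⊕1⊕1⊕0⊕0⊕1⊕1⊕0⊕0⊕1⊕0⊕0⊕0 = 1
p2 = XOR of data positions {3,6,7,10,11,14,15,18,19,22,23,26,27,30,31} = 1⊕1⊕1⊕0⊕1⊕0⊕0⊕0⊕1⊕1⊕0⊕0⊕0⊕0⊕0 = 0
p4 = XOR of data positions {5,6,7,12,13,14,15,20,21,22,23,28,29,30,31} = 0⊕1⊕1⊕0⊕0⊕0⊕0⊕0⊕0⊕1⊕0⊕0⊕0⊕0⊕0 = 1
p8 = XOR of data positions {9,10,11,12,13,14,15,24,25,26,27,28,29,30,31} = 1⊕0⊕1⊕0⊕0⊕0⊕0⊕0⊕1⊕0⊕0⊕0⊕0⊕0⊕0 = 1
p16 = XOR of data positions {17,18,19,20,21,22,23,24,25,26,27,28,29,30,31} = 1⊕0⊕1⊕0⊕0⊕1⊕0⊕0⊕1⊕0⊕0⊕0⊕0⊕0⊕0 = 0
Codeword b1..b31 = 1011011110100000101001001000000

1011011110100000101001001000000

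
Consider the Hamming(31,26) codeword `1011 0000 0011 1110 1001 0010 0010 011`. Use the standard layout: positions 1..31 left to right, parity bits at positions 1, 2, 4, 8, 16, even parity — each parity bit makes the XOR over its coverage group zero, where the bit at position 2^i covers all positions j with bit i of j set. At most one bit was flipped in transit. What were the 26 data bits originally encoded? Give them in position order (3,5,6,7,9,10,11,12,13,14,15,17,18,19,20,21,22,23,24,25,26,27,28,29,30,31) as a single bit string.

11000011111100100100010011

s1: b1⊕b3⊕b5⊕b7⊕b9⊕b11⊕b13⊕b15⊕b17⊕b19⊕b21⊕b23⊕b25⊕b27⊕b29⊕b31 = 1⊕1⊕0⊕0⊕0⊕1⊕1⊕1⊕1⊕0⊕0⊕1⊕0⊕1⊕0⊕1 = 1
s2: b2⊕b3⊕b6⊕b7⊕b10⊕b11⊕b14⊕b15⊕b18⊕b19⊕b22⊕b23⊕b26⊕b27⊕b30⊕b31 = 0⊕1⊕0⊕0⊕0⊕1⊕1⊕1⊕0⊕0⊕0⊕1⊕0⊕1⊕1⊕1 = 0
s4: b4⊕b5⊕b6⊕b7⊕b12⊕b13⊕b14⊕b15⊕b20⊕b21⊕b22⊕b23⊕b28⊕b29⊕b30⊕b31 = 1⊕0⊕0⊕0⊕1⊕1⊕1⊕1⊕1⊕0⊕0⊕1⊕0⊕0⊕1⊕1 = 1
s8: b8⊕b9⊕b10⊕b11⊕b12⊕b13⊕b14⊕b15⊕b24⊕b25⊕b26⊕b27⊕b28⊕b29⊕b30⊕b31 = 0⊕0⊕0⊕1⊕1⊕1⊕1⊕1⊕0⊕0⊕0⊕1⊕0⊕0⊕1⊕1 = 0
s16: b16⊕b17⊕b18⊕b19⊕b20⊕b21⊕b22⊕b23⊕b24⊕b25⊕b26⊕b27⊕b28⊕b29⊕b30⊕b31 = 0⊕1⊕0⊕0⊕1⊕0⊕0⊕1⊕0⊕0⊕0⊕1⊕0⊕0⊕1⊕1 = 0
Syndrome (s16...s1) = 00101 → position 5.
Flip bit 5: corrected codeword = 1011100000111110100100100010011
Data bits at positions 3,5,6,7,9,10,11,12,13,14,15,17,18,19,20,21,22,23,24,25,26,27,28,29,30,31: 11000011111100100100010011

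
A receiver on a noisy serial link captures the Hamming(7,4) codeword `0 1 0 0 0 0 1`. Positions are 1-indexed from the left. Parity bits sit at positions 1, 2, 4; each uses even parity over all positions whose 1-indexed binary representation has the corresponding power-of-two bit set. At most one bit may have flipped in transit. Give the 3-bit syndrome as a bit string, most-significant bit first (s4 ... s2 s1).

101

s1: b1⊕b3⊕b5⊕b7 = 0⊕0⊕0⊕1 = 1
s2: b2⊕b3⊕b6⊕b7 = 1⊕0⊕0⊕1 = 0
s4: b4⊕b5⊕b6⊕b7 = 0⊕0⊕0⊕1 = 1
Syndrome (s4...s1) = 101 → position 5.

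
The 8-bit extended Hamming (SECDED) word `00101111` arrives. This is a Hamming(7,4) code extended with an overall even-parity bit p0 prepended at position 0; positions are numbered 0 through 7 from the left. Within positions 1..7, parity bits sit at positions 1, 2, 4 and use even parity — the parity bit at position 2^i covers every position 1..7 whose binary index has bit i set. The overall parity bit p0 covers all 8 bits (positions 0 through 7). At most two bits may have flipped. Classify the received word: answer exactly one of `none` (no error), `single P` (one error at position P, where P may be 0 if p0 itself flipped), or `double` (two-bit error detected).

single 2

s1: b1⊕b3⊕b5⊕b7 = 0⊕0⊕1⊕1 = 0
s2: b2⊕b3⊕b6⊕b7 = 1⊕0⊕1⊕1 = 1
s4: b4⊕b5⊕b6⊕b7 = 1⊕1⊕1⊕1 = 0
Syndrome (s4...s1) = 010 → position 2.
Overall parity (XOR of all 8 bits, including p0): 0⊕0⊕1⊕0⊕1⊕1⊕1⊕1 = 1
Overall=1, syndrome position=2 → single-bit error at position 2.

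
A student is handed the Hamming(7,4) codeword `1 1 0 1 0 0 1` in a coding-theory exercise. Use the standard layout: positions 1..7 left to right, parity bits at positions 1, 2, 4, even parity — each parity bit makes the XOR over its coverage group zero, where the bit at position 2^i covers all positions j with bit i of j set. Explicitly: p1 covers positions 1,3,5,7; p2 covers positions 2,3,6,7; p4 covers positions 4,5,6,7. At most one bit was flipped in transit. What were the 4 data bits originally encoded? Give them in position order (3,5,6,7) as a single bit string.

0001

s1: b1⊕b3⊕b5⊕b7 = 1⊕0⊕0⊕1 = 0
s2: b2⊕b3⊕b6⊕b7 = 1⊕0⊕0⊕1 = 0
s4: b4⊕b5⊕b6⊕b7 = 1⊕0⊕0⊕1 = 0
Syndrome (s4...s1) = 000 → position 0 (no error).
No correction needed.
Data bits at positions 3,5,6,7: 0001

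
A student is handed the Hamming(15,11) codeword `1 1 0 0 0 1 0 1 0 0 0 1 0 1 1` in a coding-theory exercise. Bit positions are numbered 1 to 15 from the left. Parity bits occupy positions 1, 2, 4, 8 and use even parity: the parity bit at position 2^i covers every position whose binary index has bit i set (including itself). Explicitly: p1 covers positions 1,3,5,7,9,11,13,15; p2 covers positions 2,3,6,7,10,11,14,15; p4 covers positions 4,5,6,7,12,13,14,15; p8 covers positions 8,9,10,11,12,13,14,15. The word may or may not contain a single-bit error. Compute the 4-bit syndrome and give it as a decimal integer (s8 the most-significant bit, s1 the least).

0

s1: b1⊕b3⊕b5⊕b7⊕b9⊕b11⊕b13⊕b15 = 1⊕0⊕0⊕0⊕0⊕0⊕0⊕1 = 0
s2: b2⊕b3⊕b6⊕b7⊕b10⊕b11⊕b14⊕b15 = 1⊕0⊕1⊕0⊕0⊕0⊕1⊕1 = 0
s4: b4⊕b5⊕b6⊕b7⊕b12⊕b13⊕b14⊕b15 = 0⊕0⊕1⊕0⊕1⊕0⊕1⊕1 = 0
s8: b8⊕b9⊕b10⊕b11⊕b12⊕b13⊕b14⊕b15 = 1⊕0⊕0⊕0⊕1⊕0⊕1⊕1 = 0
Syndrome (s8...s1) = 0000 → position 0 (no error).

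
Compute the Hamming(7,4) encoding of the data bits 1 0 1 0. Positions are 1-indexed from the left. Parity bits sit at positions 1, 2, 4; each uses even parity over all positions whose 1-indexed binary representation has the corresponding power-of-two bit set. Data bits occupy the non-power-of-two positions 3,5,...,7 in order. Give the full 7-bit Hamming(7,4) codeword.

1011010

Place data bits at non-power-of-two positions: b3=1, b5=0, b6=1, b7=0.
p1 = XOR of data positions {3,5,7} = 1⊕0⊕0 = 1
p2 = XOR of data positions {3,6,7} = 1⊕1⊕0 = 0
p4 = XOR of data positions {5,6,7} = 0⊕1⊕0 = 1
Codeword b1..b7 = 1011010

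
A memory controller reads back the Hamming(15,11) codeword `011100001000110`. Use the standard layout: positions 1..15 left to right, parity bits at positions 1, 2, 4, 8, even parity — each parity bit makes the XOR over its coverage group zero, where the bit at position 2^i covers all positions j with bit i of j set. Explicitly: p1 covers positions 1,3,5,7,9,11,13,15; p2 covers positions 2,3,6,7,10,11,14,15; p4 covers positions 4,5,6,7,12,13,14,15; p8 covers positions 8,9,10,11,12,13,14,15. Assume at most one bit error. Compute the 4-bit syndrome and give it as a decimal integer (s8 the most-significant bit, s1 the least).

15

s1: b1⊕b3⊕b5⊕b7⊕b9⊕b11⊕b13⊕b15 = 0⊕1⊕0⊕0⊕1⊕0⊕1⊕0 = 1
s2: b2⊕b3⊕b6⊕b7⊕b10⊕b11⊕b14⊕b15 = 1⊕1⊕0⊕0⊕0⊕0⊕1⊕0 = 1
s4: b4⊕b5⊕b6⊕b7⊕b12⊕b13⊕b14⊕b15 = 1⊕0⊕0⊕0⊕0⊕1⊕1⊕0 = 1
s8: b8⊕b9⊕b10⊕b11⊕b12⊕b13⊕b14⊕b15 = 0⊕1⊕0⊕0⊕0⊕1⊕1⊕0 = 1
Syndrome (s8...s1) = 1111 → position 15.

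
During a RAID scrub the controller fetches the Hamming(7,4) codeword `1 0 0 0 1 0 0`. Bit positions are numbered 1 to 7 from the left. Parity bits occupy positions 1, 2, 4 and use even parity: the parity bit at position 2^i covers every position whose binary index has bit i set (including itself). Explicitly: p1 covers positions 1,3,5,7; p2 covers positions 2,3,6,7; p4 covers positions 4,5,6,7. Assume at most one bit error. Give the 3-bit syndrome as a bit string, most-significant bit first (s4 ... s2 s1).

s1: b1⊕b3⊕b5⊕b7 = 1⊕0⊕1⊕0 = 0
s2: b2⊕b3⊕b6⊕b7 = 0⊕0⊕0⊕0 = 0
s4: b4⊕b5⊕b6⊕b7 = 0⊕1⊕0⊕0 = 1
Syndrome (s4...s1) = 100 → position 4.

100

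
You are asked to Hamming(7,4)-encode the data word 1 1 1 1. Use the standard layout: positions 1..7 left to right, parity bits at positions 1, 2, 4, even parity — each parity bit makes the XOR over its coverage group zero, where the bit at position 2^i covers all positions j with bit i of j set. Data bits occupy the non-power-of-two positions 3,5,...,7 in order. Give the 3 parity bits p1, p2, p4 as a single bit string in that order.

Place data bits at non-power-of-two positions: b3=1, b5=1, b6=1, b7=1.
p1 = XOR of data positions {3,5,7} = 1⊕1⊕1 = 1
p2 = XOR of data positions {3,6,7} = 1⊕1⊕1 = 1
p4 = XOR of data positions {5,6,7} = 1⊕1⊕1 = 1
Parity bits p1,p2,p4 = 111

111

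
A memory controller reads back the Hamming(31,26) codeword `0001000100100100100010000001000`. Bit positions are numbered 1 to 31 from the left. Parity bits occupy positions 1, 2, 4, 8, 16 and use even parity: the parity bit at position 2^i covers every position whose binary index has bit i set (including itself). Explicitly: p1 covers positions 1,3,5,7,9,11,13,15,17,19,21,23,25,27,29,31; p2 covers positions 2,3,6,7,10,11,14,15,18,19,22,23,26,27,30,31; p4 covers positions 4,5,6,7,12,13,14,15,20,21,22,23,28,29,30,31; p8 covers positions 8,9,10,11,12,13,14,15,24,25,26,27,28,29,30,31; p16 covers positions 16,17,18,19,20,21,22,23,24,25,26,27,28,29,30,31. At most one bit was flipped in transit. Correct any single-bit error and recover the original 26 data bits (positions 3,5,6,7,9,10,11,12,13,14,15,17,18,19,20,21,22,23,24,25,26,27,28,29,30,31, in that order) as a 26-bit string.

s1: b1⊕b3⊕b5⊕b7⊕b9⊕b11⊕b13⊕b15⊕b17⊕b19⊕b21⊕b23⊕b25⊕b27⊕b29⊕b31 = 0⊕0⊕0⊕0⊕0⊕1⊕0⊕0⊕1⊕0⊕1⊕0⊕0⊕0⊕0⊕0 = 1
s2: b2⊕b3⊕b6⊕b7⊕b10⊕b11⊕b14⊕b15⊕b18⊕b19⊕b22⊕b23⊕b26⊕b27⊕b30⊕b31 = 0⊕0⊕0⊕0⊕0⊕1⊕1⊕0⊕0⊕0⊕0⊕0⊕0⊕0⊕0⊕0 = 0
s4: b4⊕b5⊕b6⊕b7⊕b12⊕b13⊕b14⊕b15⊕b20⊕b21⊕b22⊕b23⊕b28⊕b29⊕b30⊕b31 = 1⊕0⊕0⊕0⊕0⊕0⊕1⊕0⊕0⊕1⊕0⊕0⊕1⊕0⊕0⊕0 = 0
s8: b8⊕b9⊕b10⊕b11⊕b12⊕b13⊕b14⊕b15⊕b24⊕b25⊕b26⊕b27⊕b28⊕b29⊕b30⊕b31 = 1⊕0⊕0⊕1⊕0⊕0⊕1⊕0⊕0⊕0⊕0⊕0⊕1⊕0⊕0⊕0 = 0
s16: b16⊕b17⊕b18⊕b19⊕b20⊕b21⊕b22⊕b23⊕b24⊕b25⊕b26⊕b27⊕b28⊕b29⊕b30⊕b31 = 0⊕1⊕0⊕0⊕0⊕1⊕0⊕0⊕0⊕0⊕0⊕0⊕1⊕0⊕0⊕0 = 1
Syndrome (s16...s1) = 10001 → position 17.
Flip bit 17: corrected codeword = 0001000100100100000010000001000
Data bits at positions 3,5,6,7,9,10,11,12,13,14,15,17,18,19,20,21,22,23,24,25,26,27,28,29,30,31: 00000010010000010000001000

00000010010000010000001000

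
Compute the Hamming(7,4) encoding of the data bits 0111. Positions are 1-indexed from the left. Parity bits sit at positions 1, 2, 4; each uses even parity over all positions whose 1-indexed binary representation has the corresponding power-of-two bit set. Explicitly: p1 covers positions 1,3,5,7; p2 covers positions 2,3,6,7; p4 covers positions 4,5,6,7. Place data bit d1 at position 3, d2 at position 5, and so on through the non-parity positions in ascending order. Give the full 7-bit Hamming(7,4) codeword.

Place data bits at non-power-of-two positions: b3=0, b5=1, b6=1, b7=1.
p1 = XOR of data positions {3,5,7} = 0⊕1⊕1 = 0
p2 = XOR of data positions {3,6,7} = 0⊕1⊕1 = 0
p4 = XOR of data positions {5,6,7} = 1⊕1⊕1 = 1
Codeword b1..b7 = 0001111

0001111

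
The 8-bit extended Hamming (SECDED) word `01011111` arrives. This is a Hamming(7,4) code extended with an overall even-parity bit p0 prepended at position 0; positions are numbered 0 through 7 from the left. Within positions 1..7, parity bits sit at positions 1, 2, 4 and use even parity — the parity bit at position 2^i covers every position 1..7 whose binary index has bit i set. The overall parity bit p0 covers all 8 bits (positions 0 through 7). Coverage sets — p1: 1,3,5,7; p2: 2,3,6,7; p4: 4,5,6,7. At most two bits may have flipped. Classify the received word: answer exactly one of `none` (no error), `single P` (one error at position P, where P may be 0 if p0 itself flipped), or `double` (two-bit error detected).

double

s1: b1⊕b3⊕b5⊕b7 = 1⊕1⊕1⊕1 = 0
s2: b2⊕b3⊕b6⊕b7 = 0⊕1⊕1⊕1 = 1
s4: b4⊕b5⊕b6⊕b7 = 1⊕1⊕1⊕1 = 0
Syndrome (s4...s1) = 010 → position 2.
Overall parity (XOR of all 8 bits, including p0): 0⊕1⊕0⊕1⊕1⊕1⊕1⊕1 = 0
Overall=0, syndrome position=2 → double-bit error detected (uncorrectable).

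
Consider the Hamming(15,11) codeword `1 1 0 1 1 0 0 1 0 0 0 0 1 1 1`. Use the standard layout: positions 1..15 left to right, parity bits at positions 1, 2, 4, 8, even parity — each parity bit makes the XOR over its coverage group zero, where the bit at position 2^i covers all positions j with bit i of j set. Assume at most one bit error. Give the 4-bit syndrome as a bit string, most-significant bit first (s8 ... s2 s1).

s1: b1⊕b3⊕b5⊕b7⊕b9⊕b11⊕b13⊕b15 = 1⊕0⊕1⊕0⊕0⊕0⊕1⊕1 = 0
s2: b2⊕b3⊕b6⊕b7⊕b10⊕b11⊕b14⊕b15 = 1⊕0⊕0⊕0⊕0⊕0⊕1⊕1 = 1
s4: b4⊕b5⊕b6⊕b7⊕b12⊕b13⊕b14⊕b15 = 1⊕1⊕0⊕0⊕0⊕1⊕1⊕1 = 1
s8: b8⊕b9⊕b10⊕b11⊕b12⊕b13⊕b14⊕b15 = 1⊕0⊕0⊕0⊕0⊕1⊕1⊕1 = 0
Syndrome (s8...s1) = 0110 → position 6.

0110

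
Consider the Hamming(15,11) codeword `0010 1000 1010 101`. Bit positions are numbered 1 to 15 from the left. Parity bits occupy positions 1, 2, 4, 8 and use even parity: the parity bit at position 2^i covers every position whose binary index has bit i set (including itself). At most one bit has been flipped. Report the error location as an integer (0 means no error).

s1: b1⊕b3⊕b5⊕b7⊕b9⊕b11⊕b13⊕b15 = 0⊕1⊕1⊕0⊕1⊕1⊕1⊕1 = 0
s2: b2⊕b3⊕b6⊕b7⊕b10⊕b11⊕b14⊕b15 = 0⊕1⊕0⊕0⊕0⊕1⊕0⊕1 = 1
s4: b4⊕b5⊕b6⊕b7⊕b12⊕b13⊕b14⊕b15 = 0⊕1⊕0⊕0⊕0⊕1⊕0⊕1 = 1
s8: b8⊕b9⊕b10⊕b11⊕b12⊕b13⊕b14⊕b15 = 0⊕1⊕0⊕1⊕0⊕1⊕0⊕1 = 0
Syndrome (s8...s1) = 0110 → position 6.

6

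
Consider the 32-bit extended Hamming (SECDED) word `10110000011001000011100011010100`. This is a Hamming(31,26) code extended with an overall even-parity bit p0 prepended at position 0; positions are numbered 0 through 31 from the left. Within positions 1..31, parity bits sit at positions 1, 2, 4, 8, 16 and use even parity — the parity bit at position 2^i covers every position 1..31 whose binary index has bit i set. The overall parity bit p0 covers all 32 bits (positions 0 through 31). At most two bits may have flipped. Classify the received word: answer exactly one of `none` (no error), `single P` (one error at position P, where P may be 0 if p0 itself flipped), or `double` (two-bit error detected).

single 29

s1: b1⊕b3⊕b5⊕b7⊕b9⊕b11⊕b13⊕b15⊕b17⊕b19⊕b21⊕b23⊕b25⊕b27⊕b29⊕b31 = 0⊕1⊕0⊕0⊕1⊕0⊕1⊕0⊕0⊕1⊕0⊕0⊕1⊕1⊕1⊕0 = 1
s2: b2⊕b3⊕b6⊕b7⊕b10⊕b11⊕b14⊕b15⊕b18⊕b19⊕b22⊕b23⊕b26⊕b27⊕b30⊕b31 = 1⊕1⊕0⊕0⊕1⊕0⊕0⊕0⊕1⊕1⊕0⊕0⊕0⊕1⊕0⊕0 = 0
s4: b4⊕b5⊕b6⊕b7⊕b12⊕b13⊕b14⊕b15⊕b20⊕b21⊕b22⊕b23⊕b28⊕b29⊕b30⊕b31 = 0⊕0⊕0⊕0⊕0⊕1⊕0⊕0⊕1⊕0⊕0⊕0⊕0⊕1⊕0⊕0 = 1
s8: b8⊕b9⊕b10⊕b11⊕b12⊕b13⊕b14⊕b15⊕b24⊕b25⊕b26⊕b27⊕b28⊕b29⊕b30⊕b31 = 0⊕1⊕1⊕0⊕0⊕1⊕0⊕0⊕1⊕1⊕0⊕1⊕0⊕1⊕0⊕0 = 1
s16: b16⊕b17⊕b18⊕b19⊕b20⊕b21⊕b22⊕b23⊕b24⊕b25⊕b26⊕b27⊕b28⊕b29⊕b30⊕b31 = 0⊕0⊕1⊕1⊕1⊕0⊕0⊕0⊕1⊕1⊕0⊕1⊕0⊕1⊕0⊕0 = 1
Syndrome (s16...s1) = 11101 → position 29.
Overall parity (XOR of all 32 bits, including p0): 1⊕0⊕1⊕1⊕0⊕0⊕0⊕0⊕0⊕1⊕1⊕0⊕0⊕1⊕0⊕0⊕0⊕0⊕1⊕1⊕1⊕0⊕0⊕0⊕1⊕1⊕0⊕1⊕0⊕1⊕0⊕0 = 1
Overall=1, syndrome position=29 → single-bit error at position 29.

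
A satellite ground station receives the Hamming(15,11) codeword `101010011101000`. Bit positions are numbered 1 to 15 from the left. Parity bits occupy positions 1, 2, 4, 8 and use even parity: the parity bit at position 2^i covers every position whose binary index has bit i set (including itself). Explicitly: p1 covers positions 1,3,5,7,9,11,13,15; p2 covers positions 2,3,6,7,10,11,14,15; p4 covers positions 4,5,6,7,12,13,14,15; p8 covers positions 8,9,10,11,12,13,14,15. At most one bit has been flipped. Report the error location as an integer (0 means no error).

0

s1: b1⊕b3⊕b5⊕b7⊕b9⊕b11⊕b13⊕b15 = 1⊕1⊕1⊕0⊕1⊕0⊕0⊕0 = 0
s2: b2⊕b3⊕b6⊕b7⊕b10⊕b11⊕b14⊕b15 = 0⊕1⊕0⊕0⊕1⊕0⊕0⊕0 = 0
s4: b4⊕b5⊕b6⊕b7⊕b12⊕b13⊕b14⊕b15 = 0⊕1⊕0⊕0⊕1⊕0⊕0⊕0 = 0
s8: b8⊕b9⊕b10⊕b11⊕b12⊕b13⊕b14⊕b15 = 1⊕1⊕1⊕0⊕1⊕0⊕0⊕0 = 0
Syndrome (s8...s1) = 0000 → position 0 (no error).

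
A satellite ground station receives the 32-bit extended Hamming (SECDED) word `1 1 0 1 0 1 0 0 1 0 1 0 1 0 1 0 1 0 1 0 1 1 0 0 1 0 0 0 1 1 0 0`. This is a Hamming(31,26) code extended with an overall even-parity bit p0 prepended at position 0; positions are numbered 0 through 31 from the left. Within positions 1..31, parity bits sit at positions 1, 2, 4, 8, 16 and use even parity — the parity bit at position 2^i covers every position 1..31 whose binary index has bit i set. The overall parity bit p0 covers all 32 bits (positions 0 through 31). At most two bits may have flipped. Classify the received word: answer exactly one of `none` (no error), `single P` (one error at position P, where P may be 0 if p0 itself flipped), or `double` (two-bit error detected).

s1: b1⊕b3⊕b5⊕b7⊕b9⊕b11⊕b13⊕b15⊕b17⊕b19⊕b21⊕b23⊕b25⊕b27⊕b29⊕b31 = 1⊕1⊕1⊕0⊕0⊕0⊕0⊕0⊕0⊕0⊕1⊕0⊕0⊕0⊕1⊕0 = 1
s2: b2⊕b3⊕b6⊕b7⊕b10⊕b11⊕b14⊕b15⊕b18⊕b19⊕b22⊕b23⊕b26⊕b27⊕b30⊕b31 = 0⊕1⊕0⊕0⊕1⊕0⊕1⊕0⊕1⊕0⊕0⊕0⊕0⊕0⊕0⊕0 = 0
s4: b4⊕b5⊕b6⊕b7⊕b12⊕b13⊕b14⊕b15⊕b20⊕b21⊕b22⊕b23⊕b28⊕b29⊕b30⊕b31 = 0⊕1⊕0⊕0⊕1⊕0⊕1⊕0⊕1⊕1⊕0⊕0⊕1⊕1⊕0⊕0 = 1
s8: b8⊕b9⊕b10⊕b11⊕b12⊕b13⊕b14⊕b15⊕b24⊕b25⊕b26⊕b27⊕b28⊕b29⊕b30⊕b31 = 1⊕0⊕1⊕0⊕1⊕0⊕1⊕0⊕1⊕0⊕0⊕0⊕1⊕1⊕0⊕0 = 1
s16: b16⊕b17⊕b18⊕b19⊕b20⊕b21⊕b22⊕b23⊕b24⊕b25⊕b26⊕b27⊕b28⊕b29⊕b30⊕b31 = 1⊕0⊕1⊕0⊕1⊕1⊕0⊕0⊕1⊕0⊕0⊕0⊕1⊕1⊕0⊕0 = 1
Syndrome (s16...s1) = 11101 → position 29.
Overall parity (XOR of all 32 bits, including p0): 1⊕1⊕0⊕1⊕0⊕1⊕0⊕0⊕1⊕0⊕1⊕0⊕1⊕0⊕1⊕0⊕1⊕0⊕1⊕0⊕1⊕1⊕0⊕0⊕1⊕0⊕0⊕0⊕1⊕1⊕0⊕0 = 1
Overall=1, syndrome position=29 → single-bit error at position 29.

single 29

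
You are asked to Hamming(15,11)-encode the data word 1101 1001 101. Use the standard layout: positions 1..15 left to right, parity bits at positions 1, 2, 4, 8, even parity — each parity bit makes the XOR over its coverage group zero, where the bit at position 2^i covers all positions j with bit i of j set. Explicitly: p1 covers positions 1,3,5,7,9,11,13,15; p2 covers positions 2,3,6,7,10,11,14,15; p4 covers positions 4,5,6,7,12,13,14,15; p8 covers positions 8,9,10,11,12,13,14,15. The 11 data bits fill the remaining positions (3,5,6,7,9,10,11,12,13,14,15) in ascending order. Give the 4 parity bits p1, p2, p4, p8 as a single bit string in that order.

Place data bits at non-power-of-two positions: b3=1, b5=1, b6=0, b7=1, b9=1, b10=0, b11=0, b12=1, b13=1, b14=0, b15=1.
p1 = XOR of data positions {3,5,7,9,11,13,15} = 1⊕1⊕1⊕1⊕0⊕1⊕1 = 0
p2 = XOR of data positions {3,6,7,10,11,14,15} = 1⊕0⊕1⊕0⊕0⊕0⊕1 = 1
p4 = XOR of data positions {5,6,7,12,13,14,15} = 1⊕0⊕1⊕1⊕1⊕0⊕1 = 1
p8 = XOR of data positions {9,10,11,12,13,14,15} = 1⊕0⊕0⊕1⊕1⊕0⊕1 = 0
Parity bits p1,p2,p4,p8 = 0110

0110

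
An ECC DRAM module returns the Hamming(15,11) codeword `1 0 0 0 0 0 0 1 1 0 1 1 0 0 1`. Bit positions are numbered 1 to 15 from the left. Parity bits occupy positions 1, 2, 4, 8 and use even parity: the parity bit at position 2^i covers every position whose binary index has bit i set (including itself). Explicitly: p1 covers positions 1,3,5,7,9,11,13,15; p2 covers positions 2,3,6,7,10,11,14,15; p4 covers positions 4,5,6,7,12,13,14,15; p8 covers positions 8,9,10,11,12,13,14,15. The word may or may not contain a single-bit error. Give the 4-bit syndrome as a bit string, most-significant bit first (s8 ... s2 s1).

1000

s1: b1⊕b3⊕b5⊕b7⊕b9⊕b11⊕b13⊕b15 = 1⊕0⊕0⊕0⊕1⊕1⊕0⊕1 = 0
s2: b2⊕b3⊕b6⊕b7⊕b10⊕b11⊕b14⊕b15 = 0⊕0⊕0⊕0⊕0⊕1⊕0⊕1 = 0
s4: b4⊕b5⊕b6⊕b7⊕b12⊕b13⊕b14⊕b15 = 0⊕0⊕0⊕0⊕1⊕0⊕0⊕1 = 0
s8: b8⊕b9⊕b10⊕b11⊕b12⊕b13⊕b14⊕b15 = 1⊕1⊕0⊕1⊕1⊕0⊕0⊕1 = 1
Syndrome (s8...s1) = 1000 → position 8.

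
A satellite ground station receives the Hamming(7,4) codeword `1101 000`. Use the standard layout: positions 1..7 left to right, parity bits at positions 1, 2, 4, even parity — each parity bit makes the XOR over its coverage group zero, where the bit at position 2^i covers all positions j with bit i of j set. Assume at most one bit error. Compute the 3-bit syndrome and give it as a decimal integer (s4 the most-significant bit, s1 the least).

7

s1: b1⊕b3⊕b5⊕b7 = 1⊕0⊕0⊕0 = 1
s2: b2⊕b3⊕b6⊕b7 = 1⊕0⊕0⊕0 = 1
s4: b4⊕b5⊕b6⊕b7 = 1⊕0⊕0⊕0 = 1
Syndrome (s4...s1) = 111 → position 7.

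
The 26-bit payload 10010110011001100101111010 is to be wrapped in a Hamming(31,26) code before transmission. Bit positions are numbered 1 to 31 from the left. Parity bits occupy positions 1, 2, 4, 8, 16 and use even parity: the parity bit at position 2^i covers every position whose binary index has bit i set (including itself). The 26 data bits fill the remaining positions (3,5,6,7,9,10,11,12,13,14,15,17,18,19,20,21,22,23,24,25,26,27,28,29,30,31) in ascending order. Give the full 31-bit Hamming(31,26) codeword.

0111001101100110001100101111010

Place data bits at non-power-of-two positions: b3=1, b5=0, b6=0, b7=1, b9=0, b10=1, b11=1, b12=0, b13=0, b14=1, b15=1, b17=0, b18=0, b19=1, b20=1, b21=0, b22=0, b23=1, b24=0, b25=1, b26=1, b27=1, b28=1, b29=0, b30=1, b31=0.
p1 = XOR of data positions {3,5,7,9,11,13,15,17,19,21,23,25,27,29,31} = 1⊕0⊕1⊕0⊕1⊕0⊕1⊕0⊕1⊕0⊕1⊕1⊕1⊕0⊕0 = 0
p2 = XOR of data positions {3,6,7,10,11,14,15,18,19,22,23,26,27,30,31} = 1⊕0⊕1⊕1⊕1⊕1⊕1⊕0⊕1⊕0⊕1⊕1⊕1⊕1⊕0 = 1
p4 = XOR of data positions {5,6,7,12,13,14,15,20,21,22,23,28,29,30,31} = 0⊕0⊕1⊕0⊕0⊕1⊕1⊕1⊕0⊕0⊕1⊕1⊕0⊕1⊕0 = 1
p8 = XOR of data positions {9,10,11,12,13,14,15,24,25,26,27,28,29,30,31} = 0⊕1⊕1⊕0⊕0⊕1⊕1⊕0⊕1⊕1⊕1⊕1⊕0⊕1⊕0 = 1
p16 = XOR of data positions {17,18,19,20,21,22,23,24,25,26,27,28,29,30,31} = 0⊕0⊕1⊕1⊕0⊕0⊕1⊕0⊕1⊕1⊕1⊕1⊕0⊕1⊕0 = 0
Codeword b1..b31 = 0111001101100110001100101111010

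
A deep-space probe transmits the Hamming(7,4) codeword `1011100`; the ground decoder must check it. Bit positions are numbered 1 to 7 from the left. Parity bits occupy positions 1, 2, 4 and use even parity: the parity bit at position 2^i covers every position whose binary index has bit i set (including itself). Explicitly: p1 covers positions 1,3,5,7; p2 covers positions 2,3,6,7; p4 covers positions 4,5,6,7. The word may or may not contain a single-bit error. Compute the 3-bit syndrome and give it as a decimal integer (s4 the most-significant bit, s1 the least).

3

s1: b1⊕b3⊕b5⊕b7 = 1⊕1⊕1⊕0 = 1
s2: b2⊕b3⊕b6⊕b7 = 0⊕1⊕0⊕0 = 1
s4: b4⊕b5⊕b6⊕b7 = 1⊕1⊕0⊕0 = 0
Syndrome (s4...s1) = 011 → position 3.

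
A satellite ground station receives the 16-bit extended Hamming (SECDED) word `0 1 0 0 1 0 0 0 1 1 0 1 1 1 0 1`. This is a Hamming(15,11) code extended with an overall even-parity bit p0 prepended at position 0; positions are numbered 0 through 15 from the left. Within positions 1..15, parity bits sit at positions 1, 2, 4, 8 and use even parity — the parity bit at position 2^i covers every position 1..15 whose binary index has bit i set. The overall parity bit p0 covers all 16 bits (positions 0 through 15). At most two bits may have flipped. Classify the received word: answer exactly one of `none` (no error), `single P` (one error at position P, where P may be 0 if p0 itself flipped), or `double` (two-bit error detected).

s1: b1⊕b3⊕b5⊕b7⊕b9⊕b11⊕b13⊕b15 = 1⊕0⊕0⊕0⊕1⊕1⊕1⊕1 = 1
s2: b2⊕b3⊕b6⊕b7⊕b10⊕b11⊕b14⊕b15 = 0⊕0⊕0⊕0⊕0⊕1⊕0⊕1 = 0
s4: b4⊕b5⊕b6⊕b7⊕b12⊕b13⊕b14⊕b15 = 1⊕0⊕0⊕0⊕1⊕1⊕0⊕1 = 0
s8: b8⊕b9⊕b10⊕b11⊕b12⊕b13⊕b14⊕b15 = 1⊕1⊕0⊕1⊕1⊕1⊕0⊕1 = 0
Syndrome (s8...s1) = 0001 → position 1.
Overall parity (XOR of all 16 bits, including p0): 0⊕1⊕0⊕0⊕1⊕0⊕0⊕0⊕1⊕1⊕0⊕1⊕1⊕1⊕0⊕1 = 0
Overall=0, syndrome position=1 → double-bit error detected (uncorrectable).

double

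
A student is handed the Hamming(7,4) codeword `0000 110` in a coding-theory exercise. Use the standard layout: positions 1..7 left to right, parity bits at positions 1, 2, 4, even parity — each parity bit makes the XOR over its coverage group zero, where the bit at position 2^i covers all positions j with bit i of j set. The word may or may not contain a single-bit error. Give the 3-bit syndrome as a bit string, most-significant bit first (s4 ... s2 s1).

s1: b1⊕b3⊕b5⊕b7 = 0⊕0⊕1⊕0 = 1
s2: b2⊕b3⊕b6⊕b7 = 0⊕0⊕1⊕0 = 1
s4: b4⊕b5⊕b6⊕b7 = 0⊕1⊕1⊕0 = 0
Syndrome (s4...s1) = 011 → position 3.

011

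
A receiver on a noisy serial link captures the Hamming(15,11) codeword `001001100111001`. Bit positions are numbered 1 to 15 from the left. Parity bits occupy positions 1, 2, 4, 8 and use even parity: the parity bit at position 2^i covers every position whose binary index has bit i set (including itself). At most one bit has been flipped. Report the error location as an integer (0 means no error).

0

s1: b1⊕b3⊕b5⊕b7⊕b9⊕b11⊕b13⊕b15 = 0⊕1⊕0⊕1⊕0⊕1⊕0⊕1 = 0
s2: b2⊕b3⊕b6⊕b7⊕b10⊕b11⊕b14⊕b15 = 0⊕1⊕1⊕1⊕1⊕1⊕0⊕1 = 0
s4: b4⊕b5⊕b6⊕b7⊕b12⊕b13⊕b14⊕b15 = 0⊕0⊕1⊕1⊕1⊕0⊕0⊕1 = 0
s8: b8⊕b9⊕b10⊕b11⊕b12⊕b13⊕b14⊕b15 = 0⊕0⊕1⊕1⊕1⊕0⊕0⊕1 = 0
Syndrome (s8...s1) = 0000 → position 0 (no error).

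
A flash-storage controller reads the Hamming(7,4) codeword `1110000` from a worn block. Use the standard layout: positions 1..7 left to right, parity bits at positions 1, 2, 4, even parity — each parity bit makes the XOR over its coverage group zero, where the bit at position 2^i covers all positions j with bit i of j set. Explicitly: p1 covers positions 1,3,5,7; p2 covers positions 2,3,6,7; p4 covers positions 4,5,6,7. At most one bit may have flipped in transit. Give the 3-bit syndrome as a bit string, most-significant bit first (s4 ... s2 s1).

000

s1: b1⊕b3⊕b5⊕b7 = 1⊕1⊕0⊕0 = 0
s2: b2⊕b3⊕b6⊕b7 = 1⊕1⊕0⊕0 = 0
s4: b4⊕b5⊕b6⊕b7 = 0⊕0⊕0⊕0 = 0
Syndrome (s4...s1) = 000 → position 0 (no error).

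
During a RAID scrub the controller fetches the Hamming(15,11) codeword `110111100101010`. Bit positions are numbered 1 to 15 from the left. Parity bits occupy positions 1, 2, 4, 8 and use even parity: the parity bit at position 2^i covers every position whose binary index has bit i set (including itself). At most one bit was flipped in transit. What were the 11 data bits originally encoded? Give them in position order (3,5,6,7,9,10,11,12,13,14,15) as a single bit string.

s1: b1⊕b3⊕b5⊕b7⊕b9⊕b11⊕b13⊕b15 = 1⊕0⊕1⊕1⊕0⊕0⊕0⊕0 = 1
s2: b2⊕b3⊕b6⊕b7⊕b10⊕b11⊕b14⊕b15 = 1⊕0⊕1⊕1⊕1⊕0⊕1⊕0 = 1
s4: b4⊕b5⊕b6⊕b7⊕b12⊕b13⊕b14⊕b15 = 1⊕1⊕1⊕1⊕1⊕0⊕1⊕0 = 0
s8: b8⊕b9⊕b10⊕b11⊕b12⊕b13⊕b14⊕b15 = 0⊕0⊕1⊕0⊕1⊕0⊕1⊕0 = 1
Syndrome (s8...s1) = 1011 → position 11.
Flip bit 11: corrected codeword = 110111100111010
Data bits at positions 3,5,6,7,9,10,11,12,13,14,15: 01110111010

01110111010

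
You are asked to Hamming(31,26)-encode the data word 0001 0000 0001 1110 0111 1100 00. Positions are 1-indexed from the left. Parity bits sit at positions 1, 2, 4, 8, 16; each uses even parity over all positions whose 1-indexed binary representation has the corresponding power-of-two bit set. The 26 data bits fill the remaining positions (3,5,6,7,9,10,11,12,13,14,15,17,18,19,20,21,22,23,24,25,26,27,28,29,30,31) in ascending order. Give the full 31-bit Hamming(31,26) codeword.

Place data bits at non-power-of-two positions: b3=0, b5=0, b6=0, b7=1, b9=0, b10=0, b11=0, b12=0, b13=0, b14=0, b15=0, b17=1, b18=1, b19=1, b20=1, b21=0, b22=0, b23=1, b24=1, b25=1, b26=1, b27=1, b28=0, b29=0, b30=0, b31=0.
p1 = XOR of data positions {3,5,7,9,11,13,15,17,19,21,23,25,27,29,31} = 0⊕0⊕1⊕0⊕0⊕0⊕0⊕1⊕1⊕0⊕1⊕1⊕1⊕0⊕0 = 0
p2 = XOR of data positions {3,6,7,10,11,14,15,18,19,22,23,26,27,30,31} = 0⊕0⊕1⊕0⊕0⊕0⊕0⊕1⊕1⊕0⊕1⊕1⊕1⊕0⊕0 = 0
p4 = XOR of data positions {5,6,7,12,13,14,15,20,21,22,23,28,29,30,31} = 0⊕0⊕1⊕0⊕0⊕0⊕0⊕1⊕0⊕0⊕1⊕0⊕0⊕0⊕0 = 1
p8 = XOR of data positions {9,10,11,12,13,14,15,24,25,26,27,28,29,30,31} = 0⊕0⊕0⊕0⊕0⊕0⊕0⊕1⊕1⊕1⊕1⊕0⊕0⊕0⊕0 = 0
p16 = XOR of data positions {17,18,19,20,21,22,23,24,25,26,27,28,29,30,31} = 1⊕1⊕1⊕1⊕0⊕0⊕1⊕1⊕1⊕1⊕1⊕0⊕0⊕0⊕0 = 1
Codeword b1..b31 = 0001001000000001111100111110000

0001001000000001111100111110000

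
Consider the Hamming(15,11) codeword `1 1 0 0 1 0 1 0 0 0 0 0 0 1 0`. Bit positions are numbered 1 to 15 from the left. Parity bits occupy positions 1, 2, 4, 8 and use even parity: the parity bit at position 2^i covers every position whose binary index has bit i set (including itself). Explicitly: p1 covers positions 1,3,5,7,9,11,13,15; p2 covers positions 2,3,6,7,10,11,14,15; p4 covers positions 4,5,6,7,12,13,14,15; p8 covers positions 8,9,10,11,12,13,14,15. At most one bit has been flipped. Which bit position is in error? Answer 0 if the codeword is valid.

s1: b1⊕b3⊕b5⊕b7⊕b9⊕b11⊕b13⊕b15 = 1⊕0⊕1⊕1⊕0⊕0⊕0⊕0 = 1
s2: b2⊕b3⊕b6⊕b7⊕b10⊕b11⊕b14⊕b15 = 1⊕0⊕0⊕1⊕0⊕0⊕1⊕0 = 1
s4: b4⊕b5⊕b6⊕b7⊕b12⊕b13⊕b14⊕b15 = 0⊕1⊕0⊕1⊕0⊕0⊕1⊕0 = 1
s8: b8⊕b9⊕b10⊕b11⊕b12⊕b13⊕b14⊕b15 = 0⊕0⊕0⊕0⊕0⊕0⊕1⊕0 = 1
Syndrome (s8...s1) = 1111 → position 15.

15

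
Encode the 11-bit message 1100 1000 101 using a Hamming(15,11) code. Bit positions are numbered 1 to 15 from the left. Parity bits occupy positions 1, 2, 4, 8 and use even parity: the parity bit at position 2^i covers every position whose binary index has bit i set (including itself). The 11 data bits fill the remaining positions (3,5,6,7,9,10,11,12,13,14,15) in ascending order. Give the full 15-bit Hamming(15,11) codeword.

Place data bits at non-power-of-two positions: b3=1, b5=1, b6=0, b7=0, b9=1, b10=0, b11=0, b12=0, b13=1, b14=0, b15=1.
p1 = XOR of data positions {3,5,7,9,11,13,15} = 1⊕1⊕0⊕1⊕0⊕1⊕1 = 1
p2 = XOR of data positions {3,6,7,10,11,14,15} = 1⊕0⊕0⊕0⊕0⊕0⊕1 = 0
p4 = XOR of data positions {5,6,7,12,13,14,15} = 1⊕0⊕0⊕0⊕1⊕0⊕1 = 1
p8 = XOR of data positions {9,10,11,12,13,14,15} = 1⊕0⊕0⊕0⊕1⊕0⊕1 = 1
Codeword b1..b15 = 101110011000101

101110011000101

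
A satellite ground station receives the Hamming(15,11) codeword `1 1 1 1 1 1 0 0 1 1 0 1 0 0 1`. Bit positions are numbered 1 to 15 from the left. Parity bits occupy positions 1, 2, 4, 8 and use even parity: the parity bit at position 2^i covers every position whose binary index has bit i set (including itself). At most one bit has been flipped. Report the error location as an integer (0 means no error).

7

s1: b1⊕b3⊕b5⊕b7⊕b9⊕b11⊕b13⊕b15 = 1⊕1⊕1⊕0⊕1⊕0⊕0⊕1 = 1
s2: b2⊕b3⊕b6⊕b7⊕b10⊕b11⊕b14⊕b15 = 1⊕1⊕1⊕0⊕1⊕0⊕0⊕1 = 1
s4: b4⊕b5⊕b6⊕b7⊕b12⊕b13⊕b14⊕b15 = 1⊕1⊕1⊕0⊕1⊕0⊕0⊕1 = 1
s8: b8⊕b9⊕b10⊕b11⊕b12⊕b13⊕b14⊕b15 = 0⊕1⊕1⊕0⊕1⊕0⊕0⊕1 = 0
Syndrome (s8...s1) = 0111 → position 7.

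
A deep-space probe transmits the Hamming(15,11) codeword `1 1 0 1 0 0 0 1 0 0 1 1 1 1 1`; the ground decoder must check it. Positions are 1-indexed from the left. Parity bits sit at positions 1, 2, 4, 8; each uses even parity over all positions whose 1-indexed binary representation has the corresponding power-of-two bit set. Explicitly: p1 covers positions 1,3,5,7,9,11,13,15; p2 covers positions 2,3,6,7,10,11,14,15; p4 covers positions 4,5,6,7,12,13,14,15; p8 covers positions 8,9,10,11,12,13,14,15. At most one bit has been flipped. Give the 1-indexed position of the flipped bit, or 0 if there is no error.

4

s1: b1⊕b3⊕b5⊕b7⊕b9⊕b11⊕b13⊕b15 = 1⊕0⊕0⊕0⊕0⊕1⊕1⊕1 = 0
s2: b2⊕b3⊕b6⊕b7⊕b10⊕b11⊕b14⊕b15 = 1⊕0⊕0⊕0⊕0⊕1⊕1⊕1 = 0
s4: b4⊕b5⊕b6⊕b7⊕b12⊕b13⊕b14⊕b15 = 1⊕0⊕0⊕0⊕1⊕1⊕1⊕1 = 1
s8: b8⊕b9⊕b10⊕b11⊕b12⊕b13⊕b14⊕b15 = 1⊕0⊕0⊕1⊕1⊕1⊕1⊕1 = 0
Syndrome (s8...s1) = 0100 → position 4.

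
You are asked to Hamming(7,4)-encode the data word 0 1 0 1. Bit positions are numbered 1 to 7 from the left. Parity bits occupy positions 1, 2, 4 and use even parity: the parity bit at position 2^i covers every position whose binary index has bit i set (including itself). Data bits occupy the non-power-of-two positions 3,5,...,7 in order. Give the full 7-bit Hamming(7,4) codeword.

0100101

Place data bits at non-power-of-two positions: b3=0, b5=1, b6=0, b7=1.
p1 = XOR of data positions {3,5,7} = 0⊕1⊕1 = 0
p2 = XOR of data positions {3,6,7} = 0⊕0⊕1 = 1
p4 = XOR of data positions {5,6,7} = 1⊕0⊕1 = 0
Codeword b1..b7 = 0100101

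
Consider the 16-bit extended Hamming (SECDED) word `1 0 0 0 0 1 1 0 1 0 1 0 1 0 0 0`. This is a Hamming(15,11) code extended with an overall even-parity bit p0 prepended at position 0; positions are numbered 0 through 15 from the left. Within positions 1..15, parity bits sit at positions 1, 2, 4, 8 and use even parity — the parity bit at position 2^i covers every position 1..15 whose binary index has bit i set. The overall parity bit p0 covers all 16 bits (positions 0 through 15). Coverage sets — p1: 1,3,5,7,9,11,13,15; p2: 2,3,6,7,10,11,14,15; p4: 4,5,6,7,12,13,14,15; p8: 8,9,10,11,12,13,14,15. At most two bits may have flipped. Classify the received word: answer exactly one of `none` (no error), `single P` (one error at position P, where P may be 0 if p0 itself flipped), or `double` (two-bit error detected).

s1: b1⊕b3⊕b5⊕b7⊕b9⊕b11⊕b13⊕b15 = 0⊕0⊕1⊕0⊕0⊕0⊕0⊕0 = 1
s2: b2⊕b3⊕b6⊕b7⊕b10⊕b11⊕b14⊕b15 = 0⊕0⊕1⊕0⊕1⊕0⊕0⊕0 = 0
s4: b4⊕b5⊕b6⊕b7⊕b12⊕b13⊕b14⊕b15 = 0⊕1⊕1⊕0⊕1⊕0⊕0⊕0 = 1
s8: b8⊕b9⊕b10⊕b11⊕b12⊕b13⊕b14⊕b15 = 1⊕0⊕1⊕0⊕1⊕0⊕0⊕0 = 1
Syndrome (s8...s1) = 1101 → position 13.
Overall parity (XOR of all 16 bits, including p0): 1⊕0⊕0⊕0⊕0⊕1⊕1⊕0⊕1⊕0⊕1⊕0⊕1⊕0⊕0⊕0 = 0
Overall=0, syndrome position=13 → double-bit error detected (uncorrectable).

double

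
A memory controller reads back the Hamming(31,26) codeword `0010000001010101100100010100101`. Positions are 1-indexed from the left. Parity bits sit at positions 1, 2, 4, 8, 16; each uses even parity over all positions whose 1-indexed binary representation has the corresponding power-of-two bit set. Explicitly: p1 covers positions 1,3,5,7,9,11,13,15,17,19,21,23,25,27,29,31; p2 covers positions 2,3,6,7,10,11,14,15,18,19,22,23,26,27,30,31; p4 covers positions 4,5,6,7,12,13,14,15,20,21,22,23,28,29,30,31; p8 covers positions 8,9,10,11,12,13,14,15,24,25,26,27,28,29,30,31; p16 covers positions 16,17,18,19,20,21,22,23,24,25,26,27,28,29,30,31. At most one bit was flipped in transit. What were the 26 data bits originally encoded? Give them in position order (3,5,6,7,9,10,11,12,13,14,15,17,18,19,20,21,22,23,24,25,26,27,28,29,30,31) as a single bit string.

s1: b1⊕b3⊕b5⊕b7⊕b9⊕b11⊕b13⊕b15⊕b17⊕b19⊕b21⊕b23⊕b25⊕b27⊕b29⊕b31 = 0⊕1⊕0⊕0⊕0⊕0⊕0⊕0⊕1⊕0⊕0⊕0⊕0⊕0⊕1⊕1 = 0
s2: b2⊕b3⊕b6⊕b7⊕b10⊕b11⊕b14⊕b15⊕b18⊕b19⊕b22⊕b23⊕b26⊕b27⊕b30⊕b31 = 0⊕1⊕0⊕0⊕1⊕0⊕1⊕0⊕0⊕0⊕0⊕0⊕1⊕0⊕0⊕1 = 1
s4: b4⊕b5⊕b6⊕b7⊕b12⊕b13⊕b14⊕b15⊕b20⊕b21⊕b22⊕b23⊕b28⊕b29⊕b30⊕b31 = 0⊕0⊕0⊕0⊕1⊕0⊕1⊕0⊕1⊕0⊕0⊕0⊕0⊕1⊕0⊕1 = 1
s8: b8⊕b9⊕b10⊕b11⊕b12⊕b13⊕b14⊕b15⊕b24⊕b25⊕b26⊕b27⊕b28⊕b29⊕b30⊕b31 = 0⊕0⊕1⊕0⊕1⊕0⊕1⊕0⊕1⊕0⊕1⊕0⊕0⊕1⊕0⊕1 = 1
s16: b16⊕b17⊕b18⊕b19⊕b20⊕b21⊕b22⊕b23⊕b24⊕b25⊕b26⊕b27⊕b28⊕b29⊕b30⊕b31 = 1⊕1⊕0⊕0⊕1⊕0⊕0⊕0⊕1⊕0⊕1⊕0⊕0⊕1⊕0⊕1 = 1
Syndrome (s16...s1) = 11110 → position 30.
Flip bit 30: corrected codeword = 0010000001010101100100010100111
Data bits at positions 3,5,6,7,9,10,11,12,13,14,15,17,18,19,20,21,22,23,24,25,26,27,28,29,30,31: 10000101010100100010100111

10000101010100100010100111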